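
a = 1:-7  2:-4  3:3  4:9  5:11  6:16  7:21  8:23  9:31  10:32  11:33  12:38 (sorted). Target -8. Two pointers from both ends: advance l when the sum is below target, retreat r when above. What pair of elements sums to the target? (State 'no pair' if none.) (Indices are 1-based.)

[1,12] -7+38=31 >-8 → r--
[1,11] -7+33=26 >-8 → r--
[1,10] -7+32=25 >-8 → r--
[1,9] -7+31=24 >-8 → r--
[1,8] -7+23=16 >-8 → r--
[1,7] -7+21=14 >-8 → r--
[1,6] -7+16=9 >-8 → r--
[1,5] -7+11=4 >-8 → r--
[1,4] -7+9=2 >-8 → r--
[1,3] -7+3=-4 >-8 → r--
[1,2] -7+-4=-11 <-8 → l++

no pair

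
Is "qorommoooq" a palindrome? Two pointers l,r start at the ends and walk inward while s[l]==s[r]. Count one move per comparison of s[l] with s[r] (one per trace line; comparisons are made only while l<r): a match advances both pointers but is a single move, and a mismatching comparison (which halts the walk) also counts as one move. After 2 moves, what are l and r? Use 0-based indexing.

l=2, r=7

[0,9] 'q'=='q' → l++,r--
[1,8] 'o'=='o' → l++,r--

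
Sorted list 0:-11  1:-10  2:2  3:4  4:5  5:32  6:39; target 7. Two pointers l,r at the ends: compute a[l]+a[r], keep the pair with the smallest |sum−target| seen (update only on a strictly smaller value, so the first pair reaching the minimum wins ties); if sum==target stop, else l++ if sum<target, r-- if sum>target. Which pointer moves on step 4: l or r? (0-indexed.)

l

l=0 r=6: -11+39=28 d=21 *, r--
l=0 r=5: -11+32=21 d=14 *, r--
l=0 r=4: -11+5=-6 d=13 *, l++
l=1 r=4: -10+5=-5 d=12 *, l++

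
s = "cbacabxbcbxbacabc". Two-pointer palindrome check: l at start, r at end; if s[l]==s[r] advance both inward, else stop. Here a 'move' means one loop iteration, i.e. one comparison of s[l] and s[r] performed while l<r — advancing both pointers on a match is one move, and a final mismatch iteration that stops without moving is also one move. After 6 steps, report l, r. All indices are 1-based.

l=1 r=17: 'c'=='c', l++,r--
l=2 r=16: 'b'=='b', l++,r--
l=3 r=15: 'a'=='a', l++,r--
l=4 r=14: 'c'=='c', l++,r--
l=5 r=13: 'a'=='a', l++,r--
l=6 r=12: 'b'=='b', l++,r--

l=7, r=11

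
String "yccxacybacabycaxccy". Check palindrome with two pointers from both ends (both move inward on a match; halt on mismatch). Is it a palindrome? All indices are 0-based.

[0,18] 'y'=='y' → l++,r--
[1,17] 'c'=='c' → l++,r--
[2,16] 'c'=='c' → l++,r--
[3,15] 'x'=='x' → l++,r--
[4,14] 'a'=='a' → l++,r--
[5,13] 'c'=='c' → l++,r--
[6,12] 'y'=='y' → l++,r--
[7,11] 'b'=='b' → l++,r--
[8,10] 'a'=='a' → l++,r--

palindrome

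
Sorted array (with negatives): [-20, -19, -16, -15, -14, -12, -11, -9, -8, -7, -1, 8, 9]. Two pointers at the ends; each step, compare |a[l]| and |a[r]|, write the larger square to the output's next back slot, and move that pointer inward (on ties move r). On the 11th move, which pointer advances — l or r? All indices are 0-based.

[0,12] |-20|>|9| out[12]=400 → l++
[1,12] |-19|>|9| out[11]=361 → l++
[2,12] |-16|>|9| out[10]=256 → l++
[3,12] |-15|>|9| out[9]=225 → l++
[4,12] |-14|>|9| out[8]=196 → l++
[5,12] |-12|>|9| out[7]=144 → l++
[6,12] |-11|>|9| out[6]=121 → l++
[7,12] |-9|<=|9| out[5]=81 → r--
[7,11] |-9|>|8| out[4]=81 → l++
[8,11] |-8|<=|8| out[3]=64 → r--
[8,10] |-8|>|-1| out[2]=64 → l++

l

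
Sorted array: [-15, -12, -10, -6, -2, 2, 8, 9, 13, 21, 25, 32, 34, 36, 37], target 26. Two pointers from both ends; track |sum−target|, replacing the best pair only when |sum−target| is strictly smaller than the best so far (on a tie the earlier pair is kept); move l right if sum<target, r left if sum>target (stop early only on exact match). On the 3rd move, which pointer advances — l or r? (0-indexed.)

r

l=0 r=14: -15+37=22 d=4 *, l++
l=1 r=14: -12+37=25 d=1 *, l++
l=2 r=14: -10+37=27 d=1, r--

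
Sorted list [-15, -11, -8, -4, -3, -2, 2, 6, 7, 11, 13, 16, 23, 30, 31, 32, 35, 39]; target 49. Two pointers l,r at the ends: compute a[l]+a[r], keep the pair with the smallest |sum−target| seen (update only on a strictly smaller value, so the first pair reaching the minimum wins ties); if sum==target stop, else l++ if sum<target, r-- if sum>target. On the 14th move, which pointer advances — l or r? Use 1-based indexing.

l

l=1 r=18: -15+39=24 d=25 *, l++
l=2 r=18: -11+39=28 d=21 *, l++
l=3 r=18: -8+39=31 d=18 *, l++
l=4 r=18: -4+39=35 d=14 *, l++
l=5 r=18: -3+39=36 d=13 *, l++
l=6 r=18: -2+39=37 d=12 *, l++
l=7 r=18: 2+39=41 d=8 *, l++
l=8 r=18: 6+39=45 d=4 *, l++
l=9 r=18: 7+39=46 d=3 *, l++
l=10 r=18: 11+39=50 d=1 *, r--
l=10 r=17: 11+35=46 d=3, l++
l=11 r=17: 13+35=48 d=1, l++
l=12 r=17: 16+35=51 d=2, r--
l=12 r=16: 16+32=48 d=1, l++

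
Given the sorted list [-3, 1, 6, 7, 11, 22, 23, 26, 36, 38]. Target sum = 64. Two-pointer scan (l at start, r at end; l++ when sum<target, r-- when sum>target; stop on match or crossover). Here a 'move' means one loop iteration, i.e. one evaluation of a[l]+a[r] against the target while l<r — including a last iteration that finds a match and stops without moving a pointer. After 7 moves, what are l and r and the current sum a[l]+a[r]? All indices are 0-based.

[0,9] -3+38=35 <64 → l++
[1,9] 1+38=39 <64 → l++
[2,9] 6+38=44 <64 → l++
[3,9] 7+38=45 <64 → l++
[4,9] 11+38=49 <64 → l++
[5,9] 22+38=60 <64 → l++
[6,9] 23+38=61 <64 → l++

l=7, r=9, sum=64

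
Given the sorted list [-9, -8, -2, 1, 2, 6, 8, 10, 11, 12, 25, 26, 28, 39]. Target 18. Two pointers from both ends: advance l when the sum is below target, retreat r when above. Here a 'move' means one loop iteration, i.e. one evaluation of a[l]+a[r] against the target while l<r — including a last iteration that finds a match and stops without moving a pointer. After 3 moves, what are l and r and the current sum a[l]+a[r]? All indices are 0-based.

[0,13] -9+39=30 >18 → r--
[0,12] -9+28=19 >18 → r--
[0,11] -9+26=17 <18 → l++

l=1, r=11, sum=18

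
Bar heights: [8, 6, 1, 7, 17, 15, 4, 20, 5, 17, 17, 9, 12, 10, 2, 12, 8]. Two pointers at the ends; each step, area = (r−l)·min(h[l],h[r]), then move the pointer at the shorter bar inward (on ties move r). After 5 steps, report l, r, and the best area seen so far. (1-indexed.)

l=5, r=16, best area=128

l=1 r=17: min(8,8)*16=128 best=128 *, r--
l=1 r=16: min(8,12)*15=120 best=128, l++
l=2 r=16: min(6,12)*14=84 best=128, l++
l=3 r=16: min(1,12)*13=13 best=128, l++
l=4 r=16: min(7,12)*12=84 best=128, l++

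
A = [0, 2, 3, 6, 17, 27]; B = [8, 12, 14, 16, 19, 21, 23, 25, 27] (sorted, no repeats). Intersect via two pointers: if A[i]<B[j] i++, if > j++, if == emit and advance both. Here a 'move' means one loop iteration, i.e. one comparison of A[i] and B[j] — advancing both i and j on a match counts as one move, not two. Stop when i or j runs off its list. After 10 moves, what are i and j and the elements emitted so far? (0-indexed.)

i=5, j=5, emitted=[]

i=0 j=0: 0<8, i++
i=1 j=0: 2<8, i++
i=2 j=0: 3<8, i++
i=3 j=0: 6<8, i++
i=4 j=0: 17>8, j++
i=4 j=1: 17>12, j++
i=4 j=2: 17>14, j++
i=4 j=3: 17>16, j++
i=4 j=4: 17<19, i++
i=5 j=4: 27>19, j++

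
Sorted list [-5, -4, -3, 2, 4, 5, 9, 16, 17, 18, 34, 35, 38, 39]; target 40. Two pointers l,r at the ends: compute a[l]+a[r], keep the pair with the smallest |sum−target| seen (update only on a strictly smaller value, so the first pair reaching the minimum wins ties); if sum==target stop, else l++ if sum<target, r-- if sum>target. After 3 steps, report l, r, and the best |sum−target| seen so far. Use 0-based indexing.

[0,13] -5+39=34 d=6 * → l++
[1,13] -4+39=35 d=5 * → l++
[2,13] -3+39=36 d=4 * → l++

l=3, r=13, best |Δ|=4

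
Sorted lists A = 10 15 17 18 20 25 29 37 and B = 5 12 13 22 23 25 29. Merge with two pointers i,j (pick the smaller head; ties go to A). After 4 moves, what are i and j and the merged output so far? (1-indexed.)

i=2, j=4, merged so far=[5, 10, 12, 13]

[i=1,j=1] A[i]=10>B[j]=5 take 5 → j++
[i=1,j=2] A[i]=10<=B[j]=12 take 10 → i++
[i=2,j=2] A[i]=15>B[j]=12 take 12 → j++
[i=2,j=3] A[i]=15>B[j]=13 take 13 → j++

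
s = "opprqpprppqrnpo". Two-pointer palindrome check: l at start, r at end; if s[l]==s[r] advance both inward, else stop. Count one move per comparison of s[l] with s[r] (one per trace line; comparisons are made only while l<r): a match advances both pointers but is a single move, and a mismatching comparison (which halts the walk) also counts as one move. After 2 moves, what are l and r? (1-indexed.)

[1,15] 'o'=='o' → l++,r--
[2,14] 'p'=='p' → l++,r--

l=3, r=13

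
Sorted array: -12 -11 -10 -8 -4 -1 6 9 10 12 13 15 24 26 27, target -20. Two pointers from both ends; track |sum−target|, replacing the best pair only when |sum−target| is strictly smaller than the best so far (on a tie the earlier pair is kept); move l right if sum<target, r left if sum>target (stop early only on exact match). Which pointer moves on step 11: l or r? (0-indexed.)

[0,14] -12+27=15 d=35 * → r--
[0,13] -12+26=14 d=34 * → r--
[0,12] -12+24=12 d=32 * → r--
[0,11] -12+15=3 d=23 * → r--
[0,10] -12+13=1 d=21 * → r--
[0,9] -12+12=0 d=20 * → r--
[0,8] -12+10=-2 d=18 * → r--
[0,7] -12+9=-3 d=17 * → r--
[0,6] -12+6=-6 d=14 * → r--
[0,5] -12+-1=-13 d=7 * → r--
[0,4] -12+-4=-16 d=4 * → r--

r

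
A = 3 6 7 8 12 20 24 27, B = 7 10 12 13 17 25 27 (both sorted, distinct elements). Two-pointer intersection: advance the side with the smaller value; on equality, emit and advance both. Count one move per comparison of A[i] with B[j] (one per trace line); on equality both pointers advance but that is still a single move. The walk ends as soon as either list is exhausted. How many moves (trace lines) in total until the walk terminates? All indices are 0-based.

12 moves

[i=0,j=0] 3<7 → i++
[i=1,j=0] 6<7 → i++
[i=2,j=0] 7==7 emit → i++,j++
[i=3,j=1] 8<10 → i++
[i=4,j=1] 12>10 → j++
[i=4,j=2] 12==12 emit → i++,j++
[i=5,j=3] 20>13 → j++
[i=5,j=4] 20>17 → j++
[i=5,j=5] 20<25 → i++
[i=6,j=5] 24<25 → i++
[i=7,j=5] 27>25 → j++
[i=7,j=6] 27==27 emit → i++,j++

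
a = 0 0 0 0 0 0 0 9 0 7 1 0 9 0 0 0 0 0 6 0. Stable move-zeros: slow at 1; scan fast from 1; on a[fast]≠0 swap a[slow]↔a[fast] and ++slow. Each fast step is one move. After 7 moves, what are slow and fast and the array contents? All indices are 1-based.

slow=1 fast=1: a[fast]=0, fast++
slow=1 fast=2: a[fast]=0, fast++
slow=1 fast=3: a[fast]=0, fast++
slow=1 fast=4: a[fast]=0, fast++
slow=1 fast=5: a[fast]=0, fast++
slow=1 fast=6: a[fast]=0, fast++
slow=1 fast=7: a[fast]=0, fast++

slow=1, fast=8, a=[0, 0, 0, 0, 0, 0, 0, 9, 0, 7, 1, 0, 9, 0, 0, 0, 0, 0, 6, 0]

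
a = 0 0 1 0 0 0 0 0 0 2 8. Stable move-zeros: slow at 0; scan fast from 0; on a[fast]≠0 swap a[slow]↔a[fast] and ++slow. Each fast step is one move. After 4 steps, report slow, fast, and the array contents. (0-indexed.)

slow=0 fast=0: a[fast]=0, fast++
slow=0 fast=1: a[fast]=0, fast++
slow=0 fast=2: a[fast]=1≠0 swap→a[0]=1, slow++,fast++
slow=1 fast=3: a[fast]=0, fast++

slow=1, fast=4, a=[1, 0, 0, 0, 0, 0, 0, 0, 0, 2, 8]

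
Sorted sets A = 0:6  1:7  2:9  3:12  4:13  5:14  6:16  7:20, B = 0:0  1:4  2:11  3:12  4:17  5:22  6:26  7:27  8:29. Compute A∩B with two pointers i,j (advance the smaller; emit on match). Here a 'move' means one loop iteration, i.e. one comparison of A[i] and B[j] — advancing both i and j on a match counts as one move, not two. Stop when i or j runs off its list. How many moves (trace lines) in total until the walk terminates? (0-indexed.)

i=0 j=0: 6>0, j++
i=0 j=1: 6>4, j++
i=0 j=2: 6<11, i++
i=1 j=2: 7<11, i++
i=2 j=2: 9<11, i++
i=3 j=2: 12>11, j++
i=3 j=3: 12==12 emit, i++,j++
i=4 j=4: 13<17, i++
i=5 j=4: 14<17, i++
i=6 j=4: 16<17, i++
i=7 j=4: 20>17, j++
i=7 j=5: 20<22, i++

12 moves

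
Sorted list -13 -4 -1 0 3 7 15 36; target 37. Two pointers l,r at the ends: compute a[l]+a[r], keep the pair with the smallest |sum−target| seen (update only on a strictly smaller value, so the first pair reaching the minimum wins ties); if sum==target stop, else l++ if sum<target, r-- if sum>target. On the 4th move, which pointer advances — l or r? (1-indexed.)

l=1 r=8: -13+36=23 d=14 *, l++
l=2 r=8: -4+36=32 d=5 *, l++
l=3 r=8: -1+36=35 d=2 *, l++
l=4 r=8: 0+36=36 d=1 *, l++

l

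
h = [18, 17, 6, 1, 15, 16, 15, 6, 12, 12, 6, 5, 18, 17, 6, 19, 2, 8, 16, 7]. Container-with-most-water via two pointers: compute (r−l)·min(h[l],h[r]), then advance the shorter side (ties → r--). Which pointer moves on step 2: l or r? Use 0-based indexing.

l=0 r=19: min(18,7)*19=133 best=133 *, r--
l=0 r=18: min(18,16)*18=288 best=288 *, r--

r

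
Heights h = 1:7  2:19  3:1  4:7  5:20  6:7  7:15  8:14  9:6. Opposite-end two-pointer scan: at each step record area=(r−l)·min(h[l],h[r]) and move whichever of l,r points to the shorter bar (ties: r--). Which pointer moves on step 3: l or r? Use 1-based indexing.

r

[1,9] min(7,6)*8=48 best=48 * → r--
[1,8] min(7,14)*7=49 best=49 * → l++
[2,8] min(19,14)*6=84 best=84 * → r--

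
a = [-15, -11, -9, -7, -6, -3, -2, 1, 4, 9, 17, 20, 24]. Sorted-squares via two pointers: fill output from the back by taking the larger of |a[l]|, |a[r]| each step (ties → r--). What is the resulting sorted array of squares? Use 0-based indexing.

[0,12] |-15|<=|24| out[12]=576 → r--
[0,11] |-15|<=|20| out[11]=400 → r--
[0,10] |-15|<=|17| out[10]=289 → r--
[0,9] |-15|>|9| out[9]=225 → l++
[1,9] |-11|>|9| out[8]=121 → l++
[2,9] |-9|<=|9| out[7]=81 → r--
[2,8] |-9|>|4| out[6]=81 → l++
[3,8] |-7|>|4| out[5]=49 → l++
[4,8] |-6|>|4| out[4]=36 → l++
[5,8] |-3|<=|4| out[3]=16 → r--
[5,7] |-3|>|1| out[2]=9 → l++
[6,7] |-2|>|1| out[1]=4 → l++
[7,7] |1|<=|1| out[0]=1 → r--

[1, 4, 9, 16, 36, 49, 81, 81, 121, 225, 289, 400, 576]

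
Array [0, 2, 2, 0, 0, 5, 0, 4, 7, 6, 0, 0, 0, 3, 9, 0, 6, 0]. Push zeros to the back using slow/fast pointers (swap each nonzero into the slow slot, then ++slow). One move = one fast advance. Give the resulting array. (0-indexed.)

slow=0 fast=0: a[fast]=0, fast++
slow=0 fast=1: a[fast]=2≠0 swap→a[0]=2, slow++,fast++
slow=1 fast=2: a[fast]=2≠0 swap→a[1]=2, slow++,fast++
slow=2 fast=3: a[fast]=0, fast++
slow=2 fast=4: a[fast]=0, fast++
slow=2 fast=5: a[fast]=5≠0 swap→a[2]=5, slow++,fast++
slow=3 fast=6: a[fast]=0, fast++
slow=3 fast=7: a[fast]=4≠0 swap→a[3]=4, slow++,fast++
slow=4 fast=8: a[fast]=7≠0 swap→a[4]=7, slow++,fast++
slow=5 fast=9: a[fast]=6≠0 swap→a[5]=6, slow++,fast++
slow=6 fast=10: a[fast]=0, fast++
slow=6 fast=11: a[fast]=0, fast++
slow=6 fast=12: a[fast]=0, fast++
slow=6 fast=13: a[fast]=3≠0 swap→a[6]=3, slow++,fast++
slow=7 fast=14: a[fast]=9≠0 swap→a[7]=9, slow++,fast++
slow=8 fast=15: a[fast]=0, fast++
slow=8 fast=16: a[fast]=6≠0 swap→a[8]=6, slow++,fast++
slow=9 fast=17: a[fast]=0, fast++

[2, 2, 5, 4, 7, 6, 3, 9, 6, 0, 0, 0, 0, 0, 0, 0, 0, 0]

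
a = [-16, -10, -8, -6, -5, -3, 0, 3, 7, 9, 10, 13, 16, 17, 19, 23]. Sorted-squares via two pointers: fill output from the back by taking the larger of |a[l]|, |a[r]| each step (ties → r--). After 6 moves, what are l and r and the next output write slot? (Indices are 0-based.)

l=1, r=10, next write slot=9

[0,15] |-16|<=|23| out[15]=529 → r--
[0,14] |-16|<=|19| out[14]=361 → r--
[0,13] |-16|<=|17| out[13]=289 → r--
[0,12] |-16|<=|16| out[12]=256 → r--
[0,11] |-16|>|13| out[11]=256 → l++
[1,11] |-10|<=|13| out[10]=169 → r--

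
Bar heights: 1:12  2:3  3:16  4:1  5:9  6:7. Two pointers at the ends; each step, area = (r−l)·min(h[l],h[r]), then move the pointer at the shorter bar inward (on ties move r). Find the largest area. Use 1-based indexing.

[1,6] min(12,7)*5=35 best=35 * → r--
[1,5] min(12,9)*4=36 best=36 * → r--
[1,4] min(12,1)*3=3 best=36 → r--
[1,3] min(12,16)*2=24 best=36 → l++
[2,3] min(3,16)*1=3 best=36 → l++

max area = 36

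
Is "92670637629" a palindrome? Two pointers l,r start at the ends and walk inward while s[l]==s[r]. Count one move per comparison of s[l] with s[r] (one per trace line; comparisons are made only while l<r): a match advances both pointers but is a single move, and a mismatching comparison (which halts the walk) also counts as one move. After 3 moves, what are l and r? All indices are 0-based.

[0,10] '9'=='9' → l++,r--
[1,9] '2'=='2' → l++,r--
[2,8] '6'=='6' → l++,r--

l=3, r=7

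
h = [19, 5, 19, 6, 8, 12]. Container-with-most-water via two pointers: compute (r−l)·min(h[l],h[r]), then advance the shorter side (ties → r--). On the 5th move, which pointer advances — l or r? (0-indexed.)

l=0 r=5: min(19,12)*5=60 best=60 *, r--
l=0 r=4: min(19,8)*4=32 best=60, r--
l=0 r=3: min(19,6)*3=18 best=60, r--
l=0 r=2: min(19,19)*2=38 best=60, r--
l=0 r=1: min(19,5)*1=5 best=60, r--

r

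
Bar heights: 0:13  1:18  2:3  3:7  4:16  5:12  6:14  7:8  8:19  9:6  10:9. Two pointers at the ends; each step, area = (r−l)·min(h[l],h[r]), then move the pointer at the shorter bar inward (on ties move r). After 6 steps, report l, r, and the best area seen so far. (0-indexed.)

[0,10] min(13,9)*10=90 best=90 * → r--
[0,9] min(13,6)*9=54 best=90 → r--
[0,8] min(13,19)*8=104 best=104 * → l++
[1,8] min(18,19)*7=126 best=126 * → l++
[2,8] min(3,19)*6=18 best=126 → l++
[3,8] min(7,19)*5=35 best=126 → l++

l=4, r=8, best area=126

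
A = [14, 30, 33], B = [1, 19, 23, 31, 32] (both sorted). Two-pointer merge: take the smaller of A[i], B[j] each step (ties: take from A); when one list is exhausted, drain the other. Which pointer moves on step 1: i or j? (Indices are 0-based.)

i=0 j=0: A[i]=14>B[j]=1 take 1, j++

j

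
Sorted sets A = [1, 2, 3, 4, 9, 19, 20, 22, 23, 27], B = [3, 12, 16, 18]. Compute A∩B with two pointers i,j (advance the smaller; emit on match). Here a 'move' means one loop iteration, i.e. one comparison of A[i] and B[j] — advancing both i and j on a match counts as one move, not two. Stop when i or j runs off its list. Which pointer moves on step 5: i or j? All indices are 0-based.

[i=0,j=0] 1<3 → i++
[i=1,j=0] 2<3 → i++
[i=2,j=0] 3==3 emit → i++,j++
[i=3,j=1] 4<12 → i++
[i=4,j=1] 9<12 → i++

i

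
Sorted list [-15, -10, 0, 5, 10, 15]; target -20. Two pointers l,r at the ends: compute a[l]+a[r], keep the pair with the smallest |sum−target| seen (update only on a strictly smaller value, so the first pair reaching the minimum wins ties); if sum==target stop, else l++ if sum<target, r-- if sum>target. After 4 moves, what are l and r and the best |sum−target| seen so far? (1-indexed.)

[1,6] -15+15=0 d=20 * → r--
[1,5] -15+10=-5 d=15 * → r--
[1,4] -15+5=-10 d=10 * → r--
[1,3] -15+0=-15 d=5 * → r--

l=1, r=2, best |Δ|=5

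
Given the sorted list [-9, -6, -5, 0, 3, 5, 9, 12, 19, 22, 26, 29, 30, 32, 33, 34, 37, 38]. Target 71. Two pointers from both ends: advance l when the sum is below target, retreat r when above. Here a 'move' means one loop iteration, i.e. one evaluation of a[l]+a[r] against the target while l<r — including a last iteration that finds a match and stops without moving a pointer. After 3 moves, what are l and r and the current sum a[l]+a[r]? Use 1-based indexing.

[1,18] -9+38=29 <71 → l++
[2,18] -6+38=32 <71 → l++
[3,18] -5+38=33 <71 → l++

l=4, r=18, sum=38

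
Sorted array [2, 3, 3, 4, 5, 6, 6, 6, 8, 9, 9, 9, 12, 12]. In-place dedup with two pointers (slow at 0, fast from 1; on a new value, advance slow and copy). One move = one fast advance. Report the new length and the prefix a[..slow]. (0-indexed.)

slow=0 fast=1: a[fast]=3≠a[slow]=2 write a[1]=3, slow++,fast++
slow=1 fast=2: a[fast]=3=a[slow] dup, fast++
slow=1 fast=3: a[fast]=4≠a[slow]=3 write a[2]=4, slow++,fast++
slow=2 fast=4: a[fast]=5≠a[slow]=4 write a[3]=5, slow++,fast++
slow=3 fast=5: a[fast]=6≠a[slow]=5 write a[4]=6, slow++,fast++
slow=4 fast=6: a[fast]=6=a[slow] dup, fast++
slow=4 fast=7: a[fast]=6=a[slow] dup, fast++
slow=4 fast=8: a[fast]=8≠a[slow]=6 write a[5]=8, slow++,fast++
slow=5 fast=9: a[fast]=9≠a[slow]=8 write a[6]=9, slow++,fast++
slow=6 fast=10: a[fast]=9=a[slow] dup, fast++
slow=6 fast=11: a[fast]=9=a[slow] dup, fast++
slow=6 fast=12: a[fast]=12≠a[slow]=9 write a[7]=12, slow++,fast++
slow=7 fast=13: a[fast]=12=a[slow] dup, fast++

length 8; prefix = [2, 3, 4, 5, 6, 8, 9, 12]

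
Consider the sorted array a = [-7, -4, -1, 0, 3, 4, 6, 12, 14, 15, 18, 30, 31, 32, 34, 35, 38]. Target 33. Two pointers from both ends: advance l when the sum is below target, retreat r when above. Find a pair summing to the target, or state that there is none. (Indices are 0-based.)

(-1, 34)

l=0 r=16: -7+38=31 <33, l++
l=1 r=16: -4+38=34 >33, r--
l=1 r=15: -4+35=31 <33, l++
l=2 r=15: -1+35=34 >33, r--
l=2 r=14: -1+34=33, found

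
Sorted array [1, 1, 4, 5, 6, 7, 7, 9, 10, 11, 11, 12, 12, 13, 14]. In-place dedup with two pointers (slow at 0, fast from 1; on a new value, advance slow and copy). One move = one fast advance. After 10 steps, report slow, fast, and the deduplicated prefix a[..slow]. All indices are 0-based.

slow=7, fast=11, prefix=[1, 4, 5, 6, 7, 9, 10, 11]

slow=0 fast=1: a[fast]=1=a[slow] dup, fast++
slow=0 fast=2: a[fast]=4≠a[slow]=1 write a[1]=4, slow++,fast++
slow=1 fast=3: a[fast]=5≠a[slow]=4 write a[2]=5, slow++,fast++
slow=2 fast=4: a[fast]=6≠a[slow]=5 write a[3]=6, slow++,fast++
slow=3 fast=5: a[fast]=7≠a[slow]=6 write a[4]=7, slow++,fast++
slow=4 fast=6: a[fast]=7=a[slow] dup, fast++
slow=4 fast=7: a[fast]=9≠a[slow]=7 write a[5]=9, slow++,fast++
slow=5 fast=8: a[fast]=10≠a[slow]=9 write a[6]=10, slow++,fast++
slow=6 fast=9: a[fast]=11≠a[slow]=10 write a[7]=11, slow++,fast++
slow=7 fast=10: a[fast]=11=a[slow] dup, fast++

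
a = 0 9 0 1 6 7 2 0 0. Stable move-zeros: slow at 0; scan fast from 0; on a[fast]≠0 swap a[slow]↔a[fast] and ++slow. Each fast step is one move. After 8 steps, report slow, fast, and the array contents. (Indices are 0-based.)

slow=0 fast=0: a[fast]=0, fast++
slow=0 fast=1: a[fast]=9≠0 swap→a[0]=9, slow++,fast++
slow=1 fast=2: a[fast]=0, fast++
slow=1 fast=3: a[fast]=1≠0 swap→a[1]=1, slow++,fast++
slow=2 fast=4: a[fast]=6≠0 swap→a[2]=6, slow++,fast++
slow=3 fast=5: a[fast]=7≠0 swap→a[3]=7, slow++,fast++
slow=4 fast=6: a[fast]=2≠0 swap→a[4]=2, slow++,fast++
slow=5 fast=7: a[fast]=0, fast++

slow=5, fast=8, a=[9, 1, 6, 7, 2, 0, 0, 0, 0]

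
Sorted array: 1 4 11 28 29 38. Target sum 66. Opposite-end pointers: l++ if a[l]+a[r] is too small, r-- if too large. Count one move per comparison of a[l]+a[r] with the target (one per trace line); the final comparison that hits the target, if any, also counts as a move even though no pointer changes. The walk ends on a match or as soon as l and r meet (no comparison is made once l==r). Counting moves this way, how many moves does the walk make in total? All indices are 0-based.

l=0 r=5: 1+38=39 <66, l++
l=1 r=5: 4+38=42 <66, l++
l=2 r=5: 11+38=49 <66, l++
l=3 r=5: 28+38=66, found

4 moves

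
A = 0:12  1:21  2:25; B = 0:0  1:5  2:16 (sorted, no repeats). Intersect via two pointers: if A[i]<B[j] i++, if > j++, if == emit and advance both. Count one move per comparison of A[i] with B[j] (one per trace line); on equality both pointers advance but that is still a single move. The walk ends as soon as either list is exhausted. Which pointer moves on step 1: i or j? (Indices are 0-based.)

[i=0,j=0] 12>0 → j++

j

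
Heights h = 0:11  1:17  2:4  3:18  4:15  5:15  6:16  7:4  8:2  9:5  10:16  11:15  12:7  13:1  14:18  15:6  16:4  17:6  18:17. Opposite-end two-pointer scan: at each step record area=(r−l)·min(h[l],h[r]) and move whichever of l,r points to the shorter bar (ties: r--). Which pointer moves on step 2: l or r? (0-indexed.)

r

[0,18] min(11,17)*18=198 best=198 * → l++
[1,18] min(17,17)*17=289 best=289 * → r--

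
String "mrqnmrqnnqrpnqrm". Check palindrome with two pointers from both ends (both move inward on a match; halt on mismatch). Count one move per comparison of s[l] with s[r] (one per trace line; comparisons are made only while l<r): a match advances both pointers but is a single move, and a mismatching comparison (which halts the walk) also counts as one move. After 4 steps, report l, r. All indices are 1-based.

l=5, r=12

l=1 r=16: 'm'=='m', l++,r--
l=2 r=15: 'r'=='r', l++,r--
l=3 r=14: 'q'=='q', l++,r--
l=4 r=13: 'n'=='n', l++,r--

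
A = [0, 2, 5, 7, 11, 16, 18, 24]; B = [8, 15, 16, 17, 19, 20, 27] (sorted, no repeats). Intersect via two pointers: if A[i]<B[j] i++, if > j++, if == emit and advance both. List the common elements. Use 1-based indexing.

i=1 j=1: 0<8, i++
i=2 j=1: 2<8, i++
i=3 j=1: 5<8, i++
i=4 j=1: 7<8, i++
i=5 j=1: 11>8, j++
i=5 j=2: 11<15, i++
i=6 j=2: 16>15, j++
i=6 j=3: 16==16 emit, i++,j++
i=7 j=4: 18>17, j++
i=7 j=5: 18<19, i++
i=8 j=5: 24>19, j++
i=8 j=6: 24>20, j++
i=8 j=7: 24<27, i++

intersection = [16]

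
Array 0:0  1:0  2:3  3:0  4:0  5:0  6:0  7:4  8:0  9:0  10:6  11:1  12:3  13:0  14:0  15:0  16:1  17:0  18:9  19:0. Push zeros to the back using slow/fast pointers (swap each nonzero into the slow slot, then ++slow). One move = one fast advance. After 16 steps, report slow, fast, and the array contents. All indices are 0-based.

(s=0,f=0) a[fast]=0 → fast++
(s=0,f=1) a[fast]=0 → fast++
(s=0,f=2) a[fast]=3≠0 swap→a[0]=3 → slow++,fast++
(s=1,f=3) a[fast]=0 → fast++
(s=1,f=4) a[fast]=0 → fast++
(s=1,f=5) a[fast]=0 → fast++
(s=1,f=6) a[fast]=0 → fast++
(s=1,f=7) a[fast]=4≠0 swap→a[1]=4 → slow++,fast++
(s=2,f=8) a[fast]=0 → fast++
(s=2,f=9) a[fast]=0 → fast++
(s=2,f=10) a[fast]=6≠0 swap→a[2]=6 → slow++,fast++
(s=3,f=11) a[fast]=1≠0 swap→a[3]=1 → slow++,fast++
(s=4,f=12) a[fast]=3≠0 swap→a[4]=3 → slow++,fast++
(s=5,f=13) a[fast]=0 → fast++
(s=5,f=14) a[fast]=0 → fast++
(s=5,f=15) a[fast]=0 → fast++

slow=5, fast=16, a=[3, 4, 6, 1, 3, 0, 0, 0, 0, 0, 0, 0, 0, 0, 0, 0, 1, 0, 9, 0]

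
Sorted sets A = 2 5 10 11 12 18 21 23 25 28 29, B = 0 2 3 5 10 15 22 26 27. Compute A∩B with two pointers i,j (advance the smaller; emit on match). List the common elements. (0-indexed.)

intersection = [2, 5, 10]

i=0 j=0: 2>0, j++
i=0 j=1: 2==2 emit, i++,j++
i=1 j=2: 5>3, j++
i=1 j=3: 5==5 emit, i++,j++
i=2 j=4: 10==10 emit, i++,j++
i=3 j=5: 11<15, i++
i=4 j=5: 12<15, i++
i=5 j=5: 18>15, j++
i=5 j=6: 18<22, i++
i=6 j=6: 21<22, i++
i=7 j=6: 23>22, j++
i=7 j=7: 23<26, i++
i=8 j=7: 25<26, i++
i=9 j=7: 28>26, j++
i=9 j=8: 28>27, j++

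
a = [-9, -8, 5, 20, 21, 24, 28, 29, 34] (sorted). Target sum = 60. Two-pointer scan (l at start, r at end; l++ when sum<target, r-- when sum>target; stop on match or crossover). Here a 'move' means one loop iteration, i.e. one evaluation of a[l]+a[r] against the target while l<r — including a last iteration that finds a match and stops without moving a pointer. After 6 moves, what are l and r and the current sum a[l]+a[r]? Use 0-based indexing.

l=6, r=8, sum=62

l=0 r=8: -9+34=25 <60, l++
l=1 r=8: -8+34=26 <60, l++
l=2 r=8: 5+34=39 <60, l++
l=3 r=8: 20+34=54 <60, l++
l=4 r=8: 21+34=55 <60, l++
l=5 r=8: 24+34=58 <60, l++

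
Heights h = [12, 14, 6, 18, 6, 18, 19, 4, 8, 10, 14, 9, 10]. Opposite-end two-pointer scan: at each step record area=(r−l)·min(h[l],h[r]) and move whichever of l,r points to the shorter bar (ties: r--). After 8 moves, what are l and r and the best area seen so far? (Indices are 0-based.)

l=2, r=6, best area=126

[0,12] min(12,10)*12=120 best=120 * → r--
[0,11] min(12,9)*11=99 best=120 → r--
[0,10] min(12,14)*10=120 best=120 → l++
[1,10] min(14,14)*9=126 best=126 * → r--
[1,9] min(14,10)*8=80 best=126 → r--
[1,8] min(14,8)*7=56 best=126 → r--
[1,7] min(14,4)*6=24 best=126 → r--
[1,6] min(14,19)*5=70 best=126 → l++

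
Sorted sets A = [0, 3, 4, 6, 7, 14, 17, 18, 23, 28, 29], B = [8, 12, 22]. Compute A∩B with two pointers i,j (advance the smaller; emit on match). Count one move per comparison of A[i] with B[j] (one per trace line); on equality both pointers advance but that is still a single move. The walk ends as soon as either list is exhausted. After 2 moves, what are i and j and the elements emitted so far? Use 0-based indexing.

[i=0,j=0] 0<8 → i++
[i=1,j=0] 3<8 → i++

i=2, j=0, emitted=[]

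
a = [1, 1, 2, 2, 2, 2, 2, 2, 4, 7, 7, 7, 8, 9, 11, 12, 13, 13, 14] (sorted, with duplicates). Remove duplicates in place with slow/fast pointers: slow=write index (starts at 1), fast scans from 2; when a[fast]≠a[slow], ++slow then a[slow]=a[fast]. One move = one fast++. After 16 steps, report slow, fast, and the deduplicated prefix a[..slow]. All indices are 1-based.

slow=9, fast=18, prefix=[1, 2, 4, 7, 8, 9, 11, 12, 13]

slow=1 fast=2: a[fast]=1=a[slow] dup, fast++
slow=1 fast=3: a[fast]=2≠a[slow]=1 write a[2]=2, slow++,fast++
slow=2 fast=4: a[fast]=2=a[slow] dup, fast++
slow=2 fast=5: a[fast]=2=a[slow] dup, fast++
slow=2 fast=6: a[fast]=2=a[slow] dup, fast++
slow=2 fast=7: a[fast]=2=a[slow] dup, fast++
slow=2 fast=8: a[fast]=2=a[slow] dup, fast++
slow=2 fast=9: a[fast]=4≠a[slow]=2 write a[3]=4, slow++,fast++
slow=3 fast=10: a[fast]=7≠a[slow]=4 write a[4]=7, slow++,fast++
slow=4 fast=11: a[fast]=7=a[slow] dup, fast++
slow=4 fast=12: a[fast]=7=a[slow] dup, fast++
slow=4 fast=13: a[fast]=8≠a[slow]=7 write a[5]=8, slow++,fast++
slow=5 fast=14: a[fast]=9≠a[slow]=8 write a[6]=9, slow++,fast++
slow=6 fast=15: a[fast]=11≠a[slow]=9 write a[7]=11, slow++,fast++
slow=7 fast=16: a[fast]=12≠a[slow]=11 write a[8]=12, slow++,fast++
slow=8 fast=17: a[fast]=13≠a[slow]=12 write a[9]=13, slow++,fast++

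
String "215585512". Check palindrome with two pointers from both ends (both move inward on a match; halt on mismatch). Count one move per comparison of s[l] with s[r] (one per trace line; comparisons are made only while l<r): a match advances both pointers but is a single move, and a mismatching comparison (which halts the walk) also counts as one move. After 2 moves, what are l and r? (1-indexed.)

l=3, r=7

[1,9] '2'=='2' → l++,r--
[2,8] '1'=='1' → l++,r--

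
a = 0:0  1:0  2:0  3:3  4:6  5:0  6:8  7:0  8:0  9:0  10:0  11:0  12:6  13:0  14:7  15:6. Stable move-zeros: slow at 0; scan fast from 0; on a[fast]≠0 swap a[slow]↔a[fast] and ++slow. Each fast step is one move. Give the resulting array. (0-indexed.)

(s=0,f=0) a[fast]=0 → fast++
(s=0,f=1) a[fast]=0 → fast++
(s=0,f=2) a[fast]=0 → fast++
(s=0,f=3) a[fast]=3≠0 swap→a[0]=3 → slow++,fast++
(s=1,f=4) a[fast]=6≠0 swap→a[1]=6 → slow++,fast++
(s=2,f=5) a[fast]=0 → fast++
(s=2,f=6) a[fast]=8≠0 swap→a[2]=8 → slow++,fast++
(s=3,f=7) a[fast]=0 → fast++
(s=3,f=8) a[fast]=0 → fast++
(s=3,f=9) a[fast]=0 → fast++
(s=3,f=10) a[fast]=0 → fast++
(s=3,f=11) a[fast]=0 → fast++
(s=3,f=12) a[fast]=6≠0 swap→a[3]=6 → slow++,fast++
(s=4,f=13) a[fast]=0 → fast++
(s=4,f=14) a[fast]=7≠0 swap→a[4]=7 → slow++,fast++
(s=5,f=15) a[fast]=6≠0 swap→a[5]=6 → slow++,fast++

[3, 6, 8, 6, 7, 6, 0, 0, 0, 0, 0, 0, 0, 0, 0, 0]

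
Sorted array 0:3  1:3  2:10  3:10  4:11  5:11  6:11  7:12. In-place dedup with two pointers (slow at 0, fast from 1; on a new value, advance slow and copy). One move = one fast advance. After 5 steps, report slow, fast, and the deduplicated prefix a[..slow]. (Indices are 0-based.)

slow=2, fast=6, prefix=[3, 10, 11]

(s=0,f=1) a[fast]=3=a[slow] dup → fast++
(s=0,f=2) a[fast]=10≠a[slow]=3 write a[1]=10 → slow++,fast++
(s=1,f=3) a[fast]=10=a[slow] dup → fast++
(s=1,f=4) a[fast]=11≠a[slow]=10 write a[2]=11 → slow++,fast++
(s=2,f=5) a[fast]=11=a[slow] dup → fast++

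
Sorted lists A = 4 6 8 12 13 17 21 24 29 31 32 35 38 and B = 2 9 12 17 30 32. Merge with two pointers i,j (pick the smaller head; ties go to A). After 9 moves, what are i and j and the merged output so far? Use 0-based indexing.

[i=0,j=0] A[i]=4>B[j]=2 take 2 → j++
[i=0,j=1] A[i]=4<=B[j]=9 take 4 → i++
[i=1,j=1] A[i]=6<=B[j]=9 take 6 → i++
[i=2,j=1] A[i]=8<=B[j]=9 take 8 → i++
[i=3,j=1] A[i]=12>B[j]=9 take 9 → j++
[i=3,j=2] A[i]=12<=B[j]=12 take 12 → i++
[i=4,j=2] A[i]=13>B[j]=12 take 12 → j++
[i=4,j=3] A[i]=13<=B[j]=17 take 13 → i++
[i=5,j=3] A[i]=17<=B[j]=17 take 17 → i++

i=6, j=3, merged so far=[2, 4, 6, 8, 9, 12, 12, 13, 17]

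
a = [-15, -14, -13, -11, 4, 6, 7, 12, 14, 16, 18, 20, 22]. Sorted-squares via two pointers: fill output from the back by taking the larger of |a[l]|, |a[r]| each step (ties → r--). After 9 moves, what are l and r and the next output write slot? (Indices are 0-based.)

l=3, r=6, next write slot=3

l=0 r=12: |-15|<=|22| out[12]=484, r--
l=0 r=11: |-15|<=|20| out[11]=400, r--
l=0 r=10: |-15|<=|18| out[10]=324, r--
l=0 r=9: |-15|<=|16| out[9]=256, r--
l=0 r=8: |-15|>|14| out[8]=225, l++
l=1 r=8: |-14|<=|14| out[7]=196, r--
l=1 r=7: |-14|>|12| out[6]=196, l++
l=2 r=7: |-13|>|12| out[5]=169, l++
l=3 r=7: |-11|<=|12| out[4]=144, r--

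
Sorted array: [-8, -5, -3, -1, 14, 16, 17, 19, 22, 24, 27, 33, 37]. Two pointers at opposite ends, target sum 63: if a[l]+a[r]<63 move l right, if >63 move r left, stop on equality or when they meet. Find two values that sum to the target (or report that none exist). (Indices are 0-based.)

no pair

[0,12] -8+37=29 <63 → l++
[1,12] -5+37=32 <63 → l++
[2,12] -3+37=34 <63 → l++
[3,12] -1+37=36 <63 → l++
[4,12] 14+37=51 <63 → l++
[5,12] 16+37=53 <63 → l++
[6,12] 17+37=54 <63 → l++
[7,12] 19+37=56 <63 → l++
[8,12] 22+37=59 <63 → l++
[9,12] 24+37=61 <63 → l++
[10,12] 27+37=64 >63 → r--
[10,11] 27+33=60 <63 → l++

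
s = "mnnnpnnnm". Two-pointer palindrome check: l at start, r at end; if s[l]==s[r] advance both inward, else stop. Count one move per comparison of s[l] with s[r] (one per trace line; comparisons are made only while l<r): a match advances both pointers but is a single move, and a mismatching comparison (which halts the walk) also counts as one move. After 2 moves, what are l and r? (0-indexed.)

l=2, r=6

[0,8] 'm'=='m' → l++,r--
[1,7] 'n'=='n' → l++,r--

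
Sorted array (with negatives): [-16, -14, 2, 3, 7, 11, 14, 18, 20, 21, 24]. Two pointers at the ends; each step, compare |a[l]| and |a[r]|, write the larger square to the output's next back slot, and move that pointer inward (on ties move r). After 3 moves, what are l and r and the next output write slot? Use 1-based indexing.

l=1 r=11: |-16|<=|24| out[11]=576, r--
l=1 r=10: |-16|<=|21| out[10]=441, r--
l=1 r=9: |-16|<=|20| out[9]=400, r--

l=1, r=8, next write slot=8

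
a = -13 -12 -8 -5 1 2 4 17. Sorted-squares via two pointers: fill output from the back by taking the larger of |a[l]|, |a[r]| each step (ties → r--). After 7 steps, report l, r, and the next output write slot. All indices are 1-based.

l=5, r=5, next write slot=1

[1,8] |-13|<=|17| out[8]=289 → r--
[1,7] |-13|>|4| out[7]=169 → l++
[2,7] |-12|>|4| out[6]=144 → l++
[3,7] |-8|>|4| out[5]=64 → l++
[4,7] |-5|>|4| out[4]=25 → l++
[5,7] |1|<=|4| out[3]=16 → r--
[5,6] |1|<=|2| out[2]=4 → r--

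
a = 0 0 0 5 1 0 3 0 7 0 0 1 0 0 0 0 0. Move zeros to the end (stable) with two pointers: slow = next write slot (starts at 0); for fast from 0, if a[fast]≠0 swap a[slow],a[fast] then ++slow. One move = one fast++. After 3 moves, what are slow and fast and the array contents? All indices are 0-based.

slow=0, fast=3, a=[0, 0, 0, 5, 1, 0, 3, 0, 7, 0, 0, 1, 0, 0, 0, 0, 0]

slow=0 fast=0: a[fast]=0, fast++
slow=0 fast=1: a[fast]=0, fast++
slow=0 fast=2: a[fast]=0, fast++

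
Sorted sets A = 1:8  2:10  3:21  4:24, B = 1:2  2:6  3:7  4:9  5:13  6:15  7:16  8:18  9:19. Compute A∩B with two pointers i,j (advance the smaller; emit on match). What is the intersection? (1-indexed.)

i=1 j=1: 8>2, j++
i=1 j=2: 8>6, j++
i=1 j=3: 8>7, j++
i=1 j=4: 8<9, i++
i=2 j=4: 10>9, j++
i=2 j=5: 10<13, i++
i=3 j=5: 21>13, j++
i=3 j=6: 21>15, j++
i=3 j=7: 21>16, j++
i=3 j=8: 21>18, j++
i=3 j=9: 21>19, j++

intersection = []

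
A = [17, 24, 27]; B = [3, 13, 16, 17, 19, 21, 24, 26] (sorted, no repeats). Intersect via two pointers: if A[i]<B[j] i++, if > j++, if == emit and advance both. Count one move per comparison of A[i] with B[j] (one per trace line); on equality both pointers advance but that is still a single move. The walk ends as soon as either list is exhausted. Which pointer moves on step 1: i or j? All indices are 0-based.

[i=0,j=0] 17>3 → j++

j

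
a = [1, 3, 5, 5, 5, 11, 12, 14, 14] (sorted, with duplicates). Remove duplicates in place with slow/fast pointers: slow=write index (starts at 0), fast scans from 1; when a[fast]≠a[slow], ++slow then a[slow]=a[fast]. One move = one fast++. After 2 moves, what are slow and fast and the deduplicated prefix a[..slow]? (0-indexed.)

(s=0,f=1) a[fast]=3≠a[slow]=1 write a[1]=3 → slow++,fast++
(s=1,f=2) a[fast]=5≠a[slow]=3 write a[2]=5 → slow++,fast++

slow=2, fast=3, prefix=[1, 3, 5]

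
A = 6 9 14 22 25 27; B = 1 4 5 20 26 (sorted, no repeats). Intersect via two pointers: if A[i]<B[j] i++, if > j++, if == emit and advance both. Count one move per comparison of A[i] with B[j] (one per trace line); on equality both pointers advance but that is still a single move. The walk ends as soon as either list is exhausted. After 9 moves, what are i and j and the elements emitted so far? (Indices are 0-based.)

i=0 j=0: 6>1, j++
i=0 j=1: 6>4, j++
i=0 j=2: 6>5, j++
i=0 j=3: 6<20, i++
i=1 j=3: 9<20, i++
i=2 j=3: 14<20, i++
i=3 j=3: 22>20, j++
i=3 j=4: 22<26, i++
i=4 j=4: 25<26, i++

i=5, j=4, emitted=[]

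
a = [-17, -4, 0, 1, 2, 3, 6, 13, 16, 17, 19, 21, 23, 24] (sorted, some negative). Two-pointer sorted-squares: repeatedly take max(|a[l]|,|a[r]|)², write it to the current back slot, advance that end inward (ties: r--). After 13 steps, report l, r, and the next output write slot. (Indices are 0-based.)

l=2, r=2, next write slot=0

[0,13] |-17|<=|24| out[13]=576 → r--
[0,12] |-17|<=|23| out[12]=529 → r--
[0,11] |-17|<=|21| out[11]=441 → r--
[0,10] |-17|<=|19| out[10]=361 → r--
[0,9] |-17|<=|17| out[9]=289 → r--
[0,8] |-17|>|16| out[8]=289 → l++
[1,8] |-4|<=|16| out[7]=256 → r--
[1,7] |-4|<=|13| out[6]=169 → r--
[1,6] |-4|<=|6| out[5]=36 → r--
[1,5] |-4|>|3| out[4]=16 → l++
[2,5] |0|<=|3| out[3]=9 → r--
[2,4] |0|<=|2| out[2]=4 → r--
[2,3] |0|<=|1| out[1]=1 → r--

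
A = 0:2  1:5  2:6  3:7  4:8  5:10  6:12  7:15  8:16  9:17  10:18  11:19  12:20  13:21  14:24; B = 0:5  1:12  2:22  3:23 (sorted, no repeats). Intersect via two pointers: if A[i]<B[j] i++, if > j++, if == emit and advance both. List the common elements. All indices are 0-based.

[i=0,j=0] 2<5 → i++
[i=1,j=0] 5==5 emit → i++,j++
[i=2,j=1] 6<12 → i++
[i=3,j=1] 7<12 → i++
[i=4,j=1] 8<12 → i++
[i=5,j=1] 10<12 → i++
[i=6,j=1] 12==12 emit → i++,j++
[i=7,j=2] 15<22 → i++
[i=8,j=2] 16<22 → i++
[i=9,j=2] 17<22 → i++
[i=10,j=2] 18<22 → i++
[i=11,j=2] 19<22 → i++
[i=12,j=2] 20<22 → i++
[i=13,j=2] 21<22 → i++
[i=14,j=2] 24>22 → j++
[i=14,j=3] 24>23 → j++

intersection = [5, 12]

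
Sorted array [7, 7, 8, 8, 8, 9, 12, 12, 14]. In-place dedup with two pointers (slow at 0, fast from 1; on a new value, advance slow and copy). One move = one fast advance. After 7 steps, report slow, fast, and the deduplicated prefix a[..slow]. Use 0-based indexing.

slow=3, fast=8, prefix=[7, 8, 9, 12]

(s=0,f=1) a[fast]=7=a[slow] dup → fast++
(s=0,f=2) a[fast]=8≠a[slow]=7 write a[1]=8 → slow++,fast++
(s=1,f=3) a[fast]=8=a[slow] dup → fast++
(s=1,f=4) a[fast]=8=a[slow] dup → fast++
(s=1,f=5) a[fast]=9≠a[slow]=8 write a[2]=9 → slow++,fast++
(s=2,f=6) a[fast]=12≠a[slow]=9 write a[3]=12 → slow++,fast++
(s=3,f=7) a[fast]=12=a[slow] dup → fast++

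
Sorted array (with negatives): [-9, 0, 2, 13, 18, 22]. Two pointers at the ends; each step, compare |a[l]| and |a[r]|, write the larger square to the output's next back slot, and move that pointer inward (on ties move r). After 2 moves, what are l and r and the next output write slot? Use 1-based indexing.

l=1, r=4, next write slot=4

[1,6] |-9|<=|22| out[6]=484 → r--
[1,5] |-9|<=|18| out[5]=324 → r--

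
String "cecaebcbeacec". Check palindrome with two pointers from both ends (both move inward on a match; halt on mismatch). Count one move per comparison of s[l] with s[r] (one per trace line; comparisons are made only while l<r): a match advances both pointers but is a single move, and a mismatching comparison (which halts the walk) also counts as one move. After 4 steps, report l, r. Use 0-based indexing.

l=4, r=8

l=0 r=12: 'c'=='c', l++,r--
l=1 r=11: 'e'=='e', l++,r--
l=2 r=10: 'c'=='c', l++,r--
l=3 r=9: 'a'=='a', l++,r--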